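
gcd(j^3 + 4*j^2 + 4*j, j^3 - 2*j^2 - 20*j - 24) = j^2 + 4*j + 4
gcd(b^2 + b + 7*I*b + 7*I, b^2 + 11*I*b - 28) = b + 7*I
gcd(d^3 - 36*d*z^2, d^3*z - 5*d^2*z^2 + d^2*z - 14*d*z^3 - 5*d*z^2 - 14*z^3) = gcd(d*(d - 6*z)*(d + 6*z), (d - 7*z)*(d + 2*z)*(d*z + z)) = 1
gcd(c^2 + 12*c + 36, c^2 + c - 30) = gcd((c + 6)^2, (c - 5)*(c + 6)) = c + 6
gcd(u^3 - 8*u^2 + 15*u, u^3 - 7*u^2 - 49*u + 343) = 1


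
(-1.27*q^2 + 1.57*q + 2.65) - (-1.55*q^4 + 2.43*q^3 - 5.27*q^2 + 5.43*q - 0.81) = 1.55*q^4 - 2.43*q^3 + 4.0*q^2 - 3.86*q + 3.46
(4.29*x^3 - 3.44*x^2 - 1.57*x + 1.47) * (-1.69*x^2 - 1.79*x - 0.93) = -7.2501*x^5 - 1.8655*x^4 + 4.8212*x^3 + 3.5252*x^2 - 1.1712*x - 1.3671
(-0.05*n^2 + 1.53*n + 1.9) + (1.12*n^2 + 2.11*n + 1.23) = 1.07*n^2 + 3.64*n + 3.13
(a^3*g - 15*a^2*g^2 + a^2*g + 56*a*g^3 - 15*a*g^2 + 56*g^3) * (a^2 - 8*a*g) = a^5*g - 23*a^4*g^2 + a^4*g + 176*a^3*g^3 - 23*a^3*g^2 - 448*a^2*g^4 + 176*a^2*g^3 - 448*a*g^4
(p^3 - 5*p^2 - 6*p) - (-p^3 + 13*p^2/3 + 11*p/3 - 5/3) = 2*p^3 - 28*p^2/3 - 29*p/3 + 5/3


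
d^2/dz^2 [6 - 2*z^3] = -12*z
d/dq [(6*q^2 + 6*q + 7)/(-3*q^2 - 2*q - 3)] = 2*(3*q^2 + 3*q - 2)/(9*q^4 + 12*q^3 + 22*q^2 + 12*q + 9)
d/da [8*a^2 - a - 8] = 16*a - 1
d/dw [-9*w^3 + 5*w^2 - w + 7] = -27*w^2 + 10*w - 1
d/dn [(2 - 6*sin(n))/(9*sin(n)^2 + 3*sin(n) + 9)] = 2*(9*sin(n)^2 - 6*sin(n) - 10)*cos(n)/(3*(3*sin(n)^2 + sin(n) + 3)^2)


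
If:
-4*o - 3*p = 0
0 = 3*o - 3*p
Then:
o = 0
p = 0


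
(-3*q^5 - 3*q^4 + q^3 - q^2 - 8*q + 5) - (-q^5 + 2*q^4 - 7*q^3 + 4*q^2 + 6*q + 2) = -2*q^5 - 5*q^4 + 8*q^3 - 5*q^2 - 14*q + 3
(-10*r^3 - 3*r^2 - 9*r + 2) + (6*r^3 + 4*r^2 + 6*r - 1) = -4*r^3 + r^2 - 3*r + 1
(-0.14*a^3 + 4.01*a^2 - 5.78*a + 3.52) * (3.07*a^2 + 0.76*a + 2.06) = -0.4298*a^5 + 12.2043*a^4 - 14.9854*a^3 + 14.6742*a^2 - 9.2316*a + 7.2512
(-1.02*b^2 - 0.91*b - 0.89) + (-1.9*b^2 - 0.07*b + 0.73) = -2.92*b^2 - 0.98*b - 0.16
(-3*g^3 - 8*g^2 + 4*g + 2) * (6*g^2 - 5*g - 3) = -18*g^5 - 33*g^4 + 73*g^3 + 16*g^2 - 22*g - 6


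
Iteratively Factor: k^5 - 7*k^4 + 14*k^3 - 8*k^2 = (k)*(k^4 - 7*k^3 + 14*k^2 - 8*k) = k*(k - 2)*(k^3 - 5*k^2 + 4*k) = k^2*(k - 2)*(k^2 - 5*k + 4) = k^2*(k - 2)*(k - 1)*(k - 4)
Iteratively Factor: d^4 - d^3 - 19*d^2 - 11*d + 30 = (d + 2)*(d^3 - 3*d^2 - 13*d + 15) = (d - 5)*(d + 2)*(d^2 + 2*d - 3) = (d - 5)*(d + 2)*(d + 3)*(d - 1)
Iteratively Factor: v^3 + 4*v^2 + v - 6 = (v - 1)*(v^2 + 5*v + 6) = (v - 1)*(v + 3)*(v + 2)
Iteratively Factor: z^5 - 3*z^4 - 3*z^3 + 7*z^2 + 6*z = (z - 2)*(z^4 - z^3 - 5*z^2 - 3*z) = (z - 2)*(z + 1)*(z^3 - 2*z^2 - 3*z) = z*(z - 2)*(z + 1)*(z^2 - 2*z - 3) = z*(z - 2)*(z + 1)^2*(z - 3)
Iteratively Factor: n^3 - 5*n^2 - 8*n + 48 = (n - 4)*(n^2 - n - 12) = (n - 4)*(n + 3)*(n - 4)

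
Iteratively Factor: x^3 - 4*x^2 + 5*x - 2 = (x - 2)*(x^2 - 2*x + 1) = (x - 2)*(x - 1)*(x - 1)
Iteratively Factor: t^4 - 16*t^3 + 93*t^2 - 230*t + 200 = (t - 2)*(t^3 - 14*t^2 + 65*t - 100) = (t - 5)*(t - 2)*(t^2 - 9*t + 20) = (t - 5)^2*(t - 2)*(t - 4)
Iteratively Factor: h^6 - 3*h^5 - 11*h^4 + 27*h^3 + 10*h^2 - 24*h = (h - 1)*(h^5 - 2*h^4 - 13*h^3 + 14*h^2 + 24*h) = (h - 4)*(h - 1)*(h^4 + 2*h^3 - 5*h^2 - 6*h) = h*(h - 4)*(h - 1)*(h^3 + 2*h^2 - 5*h - 6) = h*(h - 4)*(h - 2)*(h - 1)*(h^2 + 4*h + 3) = h*(h - 4)*(h - 2)*(h - 1)*(h + 3)*(h + 1)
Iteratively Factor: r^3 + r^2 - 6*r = (r + 3)*(r^2 - 2*r) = r*(r + 3)*(r - 2)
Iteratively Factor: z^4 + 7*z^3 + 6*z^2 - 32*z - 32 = (z + 1)*(z^3 + 6*z^2 - 32) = (z - 2)*(z + 1)*(z^2 + 8*z + 16) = (z - 2)*(z + 1)*(z + 4)*(z + 4)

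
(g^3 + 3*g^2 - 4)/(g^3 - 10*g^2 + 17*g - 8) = (g^2 + 4*g + 4)/(g^2 - 9*g + 8)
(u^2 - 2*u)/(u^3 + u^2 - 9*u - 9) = u*(u - 2)/(u^3 + u^2 - 9*u - 9)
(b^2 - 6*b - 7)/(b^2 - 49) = (b + 1)/(b + 7)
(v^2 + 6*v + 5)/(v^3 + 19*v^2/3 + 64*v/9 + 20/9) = 9*(v + 1)/(9*v^2 + 12*v + 4)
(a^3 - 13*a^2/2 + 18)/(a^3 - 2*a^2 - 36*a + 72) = (a + 3/2)/(a + 6)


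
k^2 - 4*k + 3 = (k - 3)*(k - 1)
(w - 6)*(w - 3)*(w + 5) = w^3 - 4*w^2 - 27*w + 90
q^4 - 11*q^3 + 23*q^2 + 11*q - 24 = (q - 8)*(q - 3)*(q - 1)*(q + 1)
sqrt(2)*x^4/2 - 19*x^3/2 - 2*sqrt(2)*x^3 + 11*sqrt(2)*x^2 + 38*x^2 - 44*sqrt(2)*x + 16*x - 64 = (x - 4)*(x - 8*sqrt(2))*(x - 2*sqrt(2))*(sqrt(2)*x/2 + 1/2)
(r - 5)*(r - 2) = r^2 - 7*r + 10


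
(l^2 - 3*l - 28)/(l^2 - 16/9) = 9*(l^2 - 3*l - 28)/(9*l^2 - 16)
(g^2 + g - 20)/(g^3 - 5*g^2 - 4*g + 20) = (g^2 + g - 20)/(g^3 - 5*g^2 - 4*g + 20)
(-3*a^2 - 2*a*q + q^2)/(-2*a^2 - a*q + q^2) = (-3*a + q)/(-2*a + q)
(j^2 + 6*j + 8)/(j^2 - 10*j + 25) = (j^2 + 6*j + 8)/(j^2 - 10*j + 25)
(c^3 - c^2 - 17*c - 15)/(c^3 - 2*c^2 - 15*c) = (c + 1)/c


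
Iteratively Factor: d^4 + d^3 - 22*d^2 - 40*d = (d - 5)*(d^3 + 6*d^2 + 8*d) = (d - 5)*(d + 2)*(d^2 + 4*d) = d*(d - 5)*(d + 2)*(d + 4)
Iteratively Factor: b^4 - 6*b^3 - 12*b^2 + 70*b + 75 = (b - 5)*(b^3 - b^2 - 17*b - 15) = (b - 5)*(b + 3)*(b^2 - 4*b - 5) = (b - 5)^2*(b + 3)*(b + 1)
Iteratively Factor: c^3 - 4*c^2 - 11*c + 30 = (c + 3)*(c^2 - 7*c + 10) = (c - 2)*(c + 3)*(c - 5)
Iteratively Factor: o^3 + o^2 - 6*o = (o)*(o^2 + o - 6) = o*(o + 3)*(o - 2)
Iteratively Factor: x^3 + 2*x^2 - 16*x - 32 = (x + 2)*(x^2 - 16) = (x - 4)*(x + 2)*(x + 4)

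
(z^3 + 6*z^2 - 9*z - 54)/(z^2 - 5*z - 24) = (z^2 + 3*z - 18)/(z - 8)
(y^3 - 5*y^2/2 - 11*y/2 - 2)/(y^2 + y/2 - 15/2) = (2*y^3 - 5*y^2 - 11*y - 4)/(2*y^2 + y - 15)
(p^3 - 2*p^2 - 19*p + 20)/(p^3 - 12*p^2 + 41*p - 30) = (p + 4)/(p - 6)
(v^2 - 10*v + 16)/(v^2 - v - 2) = (v - 8)/(v + 1)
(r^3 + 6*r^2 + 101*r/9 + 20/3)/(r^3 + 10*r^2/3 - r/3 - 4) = (r + 5/3)/(r - 1)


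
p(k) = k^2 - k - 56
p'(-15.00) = -31.00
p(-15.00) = 184.00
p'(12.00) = 23.00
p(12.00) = 76.00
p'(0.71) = 0.42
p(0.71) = -56.21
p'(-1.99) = -4.98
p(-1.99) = -50.05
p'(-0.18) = -1.36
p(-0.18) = -55.79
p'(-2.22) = -5.44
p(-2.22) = -48.85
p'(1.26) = 1.52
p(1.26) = -55.67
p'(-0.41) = -1.82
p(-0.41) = -55.42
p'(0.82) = 0.64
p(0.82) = -56.15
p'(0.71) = 0.42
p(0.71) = -56.21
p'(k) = 2*k - 1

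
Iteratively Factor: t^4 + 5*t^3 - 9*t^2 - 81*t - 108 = (t - 4)*(t^3 + 9*t^2 + 27*t + 27) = (t - 4)*(t + 3)*(t^2 + 6*t + 9) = (t - 4)*(t + 3)^2*(t + 3)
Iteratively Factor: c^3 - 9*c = (c - 3)*(c^2 + 3*c) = c*(c - 3)*(c + 3)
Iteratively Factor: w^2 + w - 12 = (w + 4)*(w - 3)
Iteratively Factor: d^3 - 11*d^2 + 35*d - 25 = (d - 5)*(d^2 - 6*d + 5) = (d - 5)^2*(d - 1)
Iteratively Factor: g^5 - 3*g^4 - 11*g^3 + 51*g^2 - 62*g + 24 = (g - 2)*(g^4 - g^3 - 13*g^2 + 25*g - 12) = (g - 2)*(g + 4)*(g^3 - 5*g^2 + 7*g - 3) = (g - 3)*(g - 2)*(g + 4)*(g^2 - 2*g + 1) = (g - 3)*(g - 2)*(g - 1)*(g + 4)*(g - 1)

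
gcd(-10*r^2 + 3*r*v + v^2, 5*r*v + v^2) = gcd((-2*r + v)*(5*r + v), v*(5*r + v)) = 5*r + v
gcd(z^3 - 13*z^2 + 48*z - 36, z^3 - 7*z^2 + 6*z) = z^2 - 7*z + 6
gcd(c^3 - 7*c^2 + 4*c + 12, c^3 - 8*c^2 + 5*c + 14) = c^2 - c - 2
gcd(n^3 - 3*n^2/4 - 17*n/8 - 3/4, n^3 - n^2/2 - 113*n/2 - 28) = n + 1/2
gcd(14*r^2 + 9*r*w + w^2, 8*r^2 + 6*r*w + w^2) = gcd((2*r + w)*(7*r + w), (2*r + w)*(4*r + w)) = 2*r + w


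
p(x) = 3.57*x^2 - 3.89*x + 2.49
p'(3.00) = 17.53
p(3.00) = 22.95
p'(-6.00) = -46.73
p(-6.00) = 154.35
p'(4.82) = 30.52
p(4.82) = 66.68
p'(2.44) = 13.53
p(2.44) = 14.25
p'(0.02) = -3.75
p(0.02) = 2.41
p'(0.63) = 0.61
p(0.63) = 1.46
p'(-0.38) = -6.60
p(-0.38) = 4.48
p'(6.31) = 41.16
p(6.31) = 120.09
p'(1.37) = 5.89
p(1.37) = 3.86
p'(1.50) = 6.82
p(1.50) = 4.69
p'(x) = 7.14*x - 3.89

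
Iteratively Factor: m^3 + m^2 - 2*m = (m)*(m^2 + m - 2) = m*(m + 2)*(m - 1)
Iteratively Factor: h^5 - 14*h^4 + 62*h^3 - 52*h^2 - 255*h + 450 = (h - 3)*(h^4 - 11*h^3 + 29*h^2 + 35*h - 150) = (h - 5)*(h - 3)*(h^3 - 6*h^2 - h + 30) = (h - 5)*(h - 3)^2*(h^2 - 3*h - 10) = (h - 5)^2*(h - 3)^2*(h + 2)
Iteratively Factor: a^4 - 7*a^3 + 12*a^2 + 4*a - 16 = (a - 2)*(a^3 - 5*a^2 + 2*a + 8) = (a - 4)*(a - 2)*(a^2 - a - 2) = (a - 4)*(a - 2)*(a + 1)*(a - 2)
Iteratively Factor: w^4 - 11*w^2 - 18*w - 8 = (w + 1)*(w^3 - w^2 - 10*w - 8) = (w - 4)*(w + 1)*(w^2 + 3*w + 2) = (w - 4)*(w + 1)^2*(w + 2)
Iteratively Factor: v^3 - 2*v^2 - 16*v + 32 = (v - 4)*(v^2 + 2*v - 8) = (v - 4)*(v + 4)*(v - 2)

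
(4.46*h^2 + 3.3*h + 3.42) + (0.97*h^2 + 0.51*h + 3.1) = 5.43*h^2 + 3.81*h + 6.52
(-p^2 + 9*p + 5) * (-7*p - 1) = 7*p^3 - 62*p^2 - 44*p - 5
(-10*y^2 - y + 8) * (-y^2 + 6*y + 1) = 10*y^4 - 59*y^3 - 24*y^2 + 47*y + 8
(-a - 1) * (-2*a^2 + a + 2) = 2*a^3 + a^2 - 3*a - 2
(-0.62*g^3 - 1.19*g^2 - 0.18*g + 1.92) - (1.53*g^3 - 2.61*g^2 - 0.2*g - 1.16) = -2.15*g^3 + 1.42*g^2 + 0.02*g + 3.08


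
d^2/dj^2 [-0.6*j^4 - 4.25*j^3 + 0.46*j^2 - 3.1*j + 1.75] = -7.2*j^2 - 25.5*j + 0.92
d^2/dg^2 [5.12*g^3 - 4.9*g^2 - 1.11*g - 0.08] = 30.72*g - 9.8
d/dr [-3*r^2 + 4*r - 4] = 4 - 6*r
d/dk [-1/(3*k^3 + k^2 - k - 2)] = (9*k^2 + 2*k - 1)/(3*k^3 + k^2 - k - 2)^2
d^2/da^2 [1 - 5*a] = 0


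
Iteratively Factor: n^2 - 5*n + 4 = (n - 1)*(n - 4)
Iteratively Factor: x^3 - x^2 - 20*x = (x + 4)*(x^2 - 5*x) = (x - 5)*(x + 4)*(x)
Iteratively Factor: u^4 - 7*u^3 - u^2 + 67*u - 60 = (u - 5)*(u^3 - 2*u^2 - 11*u + 12) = (u - 5)*(u + 3)*(u^2 - 5*u + 4) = (u - 5)*(u - 1)*(u + 3)*(u - 4)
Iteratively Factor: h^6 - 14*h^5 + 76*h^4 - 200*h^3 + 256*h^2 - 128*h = (h - 2)*(h^5 - 12*h^4 + 52*h^3 - 96*h^2 + 64*h) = (h - 4)*(h - 2)*(h^4 - 8*h^3 + 20*h^2 - 16*h) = (h - 4)^2*(h - 2)*(h^3 - 4*h^2 + 4*h) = h*(h - 4)^2*(h - 2)*(h^2 - 4*h + 4) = h*(h - 4)^2*(h - 2)^2*(h - 2)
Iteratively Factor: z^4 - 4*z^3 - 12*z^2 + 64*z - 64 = (z - 2)*(z^3 - 2*z^2 - 16*z + 32) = (z - 2)*(z + 4)*(z^2 - 6*z + 8) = (z - 4)*(z - 2)*(z + 4)*(z - 2)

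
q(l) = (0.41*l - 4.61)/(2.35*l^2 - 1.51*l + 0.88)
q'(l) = (1.51 - 4.7*l)*(0.41*l - 4.61)/(2.35*l^2 - 1.51*l + 0.88)^2 + 0.41/(2.35*l^2 - 1.51*l + 0.88)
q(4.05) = -0.09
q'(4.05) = 0.06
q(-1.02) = -1.03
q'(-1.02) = -1.25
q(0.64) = -4.96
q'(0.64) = 8.95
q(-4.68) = -0.11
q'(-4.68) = -0.04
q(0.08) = -5.91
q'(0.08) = -8.13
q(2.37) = -0.35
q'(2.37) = 0.36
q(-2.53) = -0.29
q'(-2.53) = -0.17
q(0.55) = -5.77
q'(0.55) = 8.69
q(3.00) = -0.19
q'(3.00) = 0.16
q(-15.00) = -0.02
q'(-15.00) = -0.00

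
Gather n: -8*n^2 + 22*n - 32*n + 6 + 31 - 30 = -8*n^2 - 10*n + 7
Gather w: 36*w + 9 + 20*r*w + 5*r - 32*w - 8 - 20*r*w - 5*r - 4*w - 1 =0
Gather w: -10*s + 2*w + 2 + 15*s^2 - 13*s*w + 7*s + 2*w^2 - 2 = 15*s^2 - 3*s + 2*w^2 + w*(2 - 13*s)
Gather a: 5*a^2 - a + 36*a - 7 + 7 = 5*a^2 + 35*a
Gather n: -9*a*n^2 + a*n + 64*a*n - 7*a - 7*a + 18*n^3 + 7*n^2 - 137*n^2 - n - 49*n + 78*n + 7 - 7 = -14*a + 18*n^3 + n^2*(-9*a - 130) + n*(65*a + 28)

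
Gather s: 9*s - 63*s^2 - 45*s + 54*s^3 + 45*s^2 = 54*s^3 - 18*s^2 - 36*s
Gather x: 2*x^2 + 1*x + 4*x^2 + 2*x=6*x^2 + 3*x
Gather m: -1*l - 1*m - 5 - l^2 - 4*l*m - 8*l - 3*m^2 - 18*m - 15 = -l^2 - 9*l - 3*m^2 + m*(-4*l - 19) - 20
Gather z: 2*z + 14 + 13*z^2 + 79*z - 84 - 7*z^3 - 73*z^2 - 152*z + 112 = -7*z^3 - 60*z^2 - 71*z + 42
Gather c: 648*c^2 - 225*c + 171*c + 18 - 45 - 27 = 648*c^2 - 54*c - 54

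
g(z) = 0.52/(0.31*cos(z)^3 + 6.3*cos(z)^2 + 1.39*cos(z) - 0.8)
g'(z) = 0.52*(0.93*sin(z)*cos(z)^2 + 12.6*sin(z)*cos(z) + 1.39*sin(z))/(0.31*cos(z)^3 + 6.3*cos(z)^2 + 1.39*cos(z) - 0.8)^2 = (0.4836*cos(z)^2 + 6.552*cos(z) + 0.7228)*sin(z)/(0.31*cos(z)^3 + 6.3*cos(z)^2 + 1.39*cos(z) - 0.8)^2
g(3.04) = 0.14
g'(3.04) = -0.04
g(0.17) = 0.07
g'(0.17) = 0.03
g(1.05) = 0.35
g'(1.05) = 1.60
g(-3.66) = 0.20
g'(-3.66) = -0.35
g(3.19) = 0.14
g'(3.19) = 0.02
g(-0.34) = 0.08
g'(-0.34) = -0.06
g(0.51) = 0.10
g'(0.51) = 0.11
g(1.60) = -0.62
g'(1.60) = 0.76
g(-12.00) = 0.10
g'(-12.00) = 0.14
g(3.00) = 0.14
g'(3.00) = -0.05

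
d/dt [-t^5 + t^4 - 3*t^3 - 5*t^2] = t*(-5*t^3 + 4*t^2 - 9*t - 10)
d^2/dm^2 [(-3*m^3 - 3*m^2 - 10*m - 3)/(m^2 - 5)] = 2*(-25*m^3 - 54*m^2 - 375*m - 90)/(m^6 - 15*m^4 + 75*m^2 - 125)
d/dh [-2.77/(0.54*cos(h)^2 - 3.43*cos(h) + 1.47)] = (9.5011 - 2.9916*cos(h))*sin(h)/(0.54*cos(h)^2 - 3.43*cos(h) + 1.47)^2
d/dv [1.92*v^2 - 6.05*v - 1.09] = 3.84*v - 6.05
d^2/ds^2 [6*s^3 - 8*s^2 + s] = 36*s - 16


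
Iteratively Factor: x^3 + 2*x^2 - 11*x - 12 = (x + 4)*(x^2 - 2*x - 3) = (x - 3)*(x + 4)*(x + 1)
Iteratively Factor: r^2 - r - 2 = (r - 2)*(r + 1)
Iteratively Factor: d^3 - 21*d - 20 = (d + 4)*(d^2 - 4*d - 5) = (d + 1)*(d + 4)*(d - 5)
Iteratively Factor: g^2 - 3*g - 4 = (g + 1)*(g - 4)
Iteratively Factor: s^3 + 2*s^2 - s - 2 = (s + 1)*(s^2 + s - 2) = (s + 1)*(s + 2)*(s - 1)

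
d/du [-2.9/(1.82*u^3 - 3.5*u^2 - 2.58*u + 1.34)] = (15.834*u^2 - 20.3*u - 7.482)/(1.82*u^3 - 3.5*u^2 - 2.58*u + 1.34)^2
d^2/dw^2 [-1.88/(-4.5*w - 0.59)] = 76.14/(4.5*w + 0.59)^3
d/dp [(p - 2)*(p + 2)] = 2*p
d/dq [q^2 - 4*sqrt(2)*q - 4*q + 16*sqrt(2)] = 2*q - 4*sqrt(2) - 4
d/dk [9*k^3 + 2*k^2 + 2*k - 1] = 27*k^2 + 4*k + 2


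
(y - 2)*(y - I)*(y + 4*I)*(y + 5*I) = y^4 - 2*y^3 + 8*I*y^3 - 11*y^2 - 16*I*y^2 + 22*y + 20*I*y - 40*I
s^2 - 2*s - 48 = (s - 8)*(s + 6)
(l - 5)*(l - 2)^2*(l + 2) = l^4 - 7*l^3 + 6*l^2 + 28*l - 40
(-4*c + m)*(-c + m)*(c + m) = 4*c^3 - c^2*m - 4*c*m^2 + m^3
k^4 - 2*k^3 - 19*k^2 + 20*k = k*(k - 5)*(k - 1)*(k + 4)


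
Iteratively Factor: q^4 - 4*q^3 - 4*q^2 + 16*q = (q - 2)*(q^3 - 2*q^2 - 8*q) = q*(q - 2)*(q^2 - 2*q - 8) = q*(q - 4)*(q - 2)*(q + 2)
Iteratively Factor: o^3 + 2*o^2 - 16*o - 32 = (o + 2)*(o^2 - 16) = (o + 2)*(o + 4)*(o - 4)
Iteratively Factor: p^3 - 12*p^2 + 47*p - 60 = (p - 4)*(p^2 - 8*p + 15) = (p - 5)*(p - 4)*(p - 3)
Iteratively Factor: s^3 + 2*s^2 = (s)*(s^2 + 2*s) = s^2*(s + 2)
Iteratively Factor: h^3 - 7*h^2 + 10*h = (h - 2)*(h^2 - 5*h) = (h - 5)*(h - 2)*(h)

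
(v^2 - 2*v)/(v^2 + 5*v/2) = 2*(v - 2)/(2*v + 5)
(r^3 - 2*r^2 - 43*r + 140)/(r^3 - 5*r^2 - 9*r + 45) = (r^2 + 3*r - 28)/(r^2 - 9)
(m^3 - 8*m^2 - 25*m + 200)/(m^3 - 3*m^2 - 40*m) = (m - 5)/m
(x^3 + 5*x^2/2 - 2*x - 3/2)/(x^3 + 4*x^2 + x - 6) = (x + 1/2)/(x + 2)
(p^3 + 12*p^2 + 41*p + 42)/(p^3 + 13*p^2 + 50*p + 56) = (p + 3)/(p + 4)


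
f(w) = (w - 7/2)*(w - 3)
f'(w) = 2*w - 13/2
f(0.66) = 6.65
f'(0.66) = -5.18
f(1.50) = 3.00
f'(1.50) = -3.50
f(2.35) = 0.75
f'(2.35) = -1.80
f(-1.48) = 22.31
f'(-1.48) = -9.46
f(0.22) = 9.12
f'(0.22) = -6.06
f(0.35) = 8.35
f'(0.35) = -5.80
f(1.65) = 2.50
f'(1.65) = -3.20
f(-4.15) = 54.70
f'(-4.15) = -14.80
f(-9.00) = 150.00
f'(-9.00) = -24.50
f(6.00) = 7.50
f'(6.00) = 5.50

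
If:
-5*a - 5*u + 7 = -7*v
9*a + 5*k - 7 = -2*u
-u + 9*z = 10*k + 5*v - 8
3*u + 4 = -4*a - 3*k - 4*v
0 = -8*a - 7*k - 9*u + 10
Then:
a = -472/533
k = 133/41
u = -333/533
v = -1108/533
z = 7153/4797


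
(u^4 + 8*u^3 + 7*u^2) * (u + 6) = u^5 + 14*u^4 + 55*u^3 + 42*u^2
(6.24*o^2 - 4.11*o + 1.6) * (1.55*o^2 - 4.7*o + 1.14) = 9.672*o^4 - 35.6985*o^3 + 28.9106*o^2 - 12.2054*o + 1.824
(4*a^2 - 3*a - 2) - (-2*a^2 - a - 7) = 6*a^2 - 2*a + 5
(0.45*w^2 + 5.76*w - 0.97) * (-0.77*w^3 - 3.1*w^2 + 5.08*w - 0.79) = -0.3465*w^5 - 5.8302*w^4 - 14.8231*w^3 + 31.9123*w^2 - 9.478*w + 0.7663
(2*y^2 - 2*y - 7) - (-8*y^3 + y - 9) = 8*y^3 + 2*y^2 - 3*y + 2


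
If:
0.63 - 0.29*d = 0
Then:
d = 2.17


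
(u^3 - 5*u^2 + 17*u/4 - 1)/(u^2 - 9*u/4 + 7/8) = 2*(2*u^2 - 9*u + 4)/(4*u - 7)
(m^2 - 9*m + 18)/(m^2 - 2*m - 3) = (m - 6)/(m + 1)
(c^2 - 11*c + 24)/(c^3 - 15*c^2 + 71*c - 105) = (c - 8)/(c^2 - 12*c + 35)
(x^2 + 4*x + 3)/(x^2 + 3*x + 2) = (x + 3)/(x + 2)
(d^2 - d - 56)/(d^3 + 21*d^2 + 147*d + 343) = (d - 8)/(d^2 + 14*d + 49)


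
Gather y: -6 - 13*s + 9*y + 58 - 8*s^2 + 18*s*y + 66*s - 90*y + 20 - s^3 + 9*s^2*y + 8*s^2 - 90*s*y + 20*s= -s^3 + 73*s + y*(9*s^2 - 72*s - 81) + 72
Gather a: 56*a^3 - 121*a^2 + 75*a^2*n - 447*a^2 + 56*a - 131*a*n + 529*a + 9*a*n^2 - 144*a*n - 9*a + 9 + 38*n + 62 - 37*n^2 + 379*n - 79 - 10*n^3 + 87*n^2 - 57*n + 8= 56*a^3 + a^2*(75*n - 568) + a*(9*n^2 - 275*n + 576) - 10*n^3 + 50*n^2 + 360*n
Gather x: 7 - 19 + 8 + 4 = 0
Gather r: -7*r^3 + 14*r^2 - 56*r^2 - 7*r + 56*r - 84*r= -7*r^3 - 42*r^2 - 35*r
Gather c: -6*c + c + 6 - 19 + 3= -5*c - 10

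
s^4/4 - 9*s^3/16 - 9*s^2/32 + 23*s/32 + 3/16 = (s/4 + 1/4)*(s - 2)*(s - 3/2)*(s + 1/4)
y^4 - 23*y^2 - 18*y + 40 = (y - 5)*(y - 1)*(y + 2)*(y + 4)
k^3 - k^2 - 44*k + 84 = (k - 6)*(k - 2)*(k + 7)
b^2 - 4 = (b - 2)*(b + 2)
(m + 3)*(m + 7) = m^2 + 10*m + 21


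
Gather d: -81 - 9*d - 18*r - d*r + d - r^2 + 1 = d*(-r - 8) - r^2 - 18*r - 80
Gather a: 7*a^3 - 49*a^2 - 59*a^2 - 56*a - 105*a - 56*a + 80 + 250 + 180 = 7*a^3 - 108*a^2 - 217*a + 510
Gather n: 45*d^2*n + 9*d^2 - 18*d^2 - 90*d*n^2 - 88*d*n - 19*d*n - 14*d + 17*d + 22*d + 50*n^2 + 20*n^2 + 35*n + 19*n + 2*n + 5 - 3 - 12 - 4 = -9*d^2 + 25*d + n^2*(70 - 90*d) + n*(45*d^2 - 107*d + 56) - 14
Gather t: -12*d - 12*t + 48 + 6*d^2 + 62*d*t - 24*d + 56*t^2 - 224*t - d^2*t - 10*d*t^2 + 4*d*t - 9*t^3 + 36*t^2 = 6*d^2 - 36*d - 9*t^3 + t^2*(92 - 10*d) + t*(-d^2 + 66*d - 236) + 48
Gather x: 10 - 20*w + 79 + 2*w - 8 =81 - 18*w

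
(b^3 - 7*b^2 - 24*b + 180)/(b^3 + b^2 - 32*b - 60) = (b - 6)/(b + 2)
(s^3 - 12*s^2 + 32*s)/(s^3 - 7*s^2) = (s^2 - 12*s + 32)/(s*(s - 7))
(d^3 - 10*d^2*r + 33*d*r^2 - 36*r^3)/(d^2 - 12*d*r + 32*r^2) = (-d^2 + 6*d*r - 9*r^2)/(-d + 8*r)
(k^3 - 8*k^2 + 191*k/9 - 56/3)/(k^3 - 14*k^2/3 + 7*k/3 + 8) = (k - 7/3)/(k + 1)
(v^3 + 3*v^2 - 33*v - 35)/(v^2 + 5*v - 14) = (v^2 - 4*v - 5)/(v - 2)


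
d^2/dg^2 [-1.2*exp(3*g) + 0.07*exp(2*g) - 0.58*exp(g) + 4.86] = (-10.8*exp(2*g) + 0.28*exp(g) - 0.58)*exp(g)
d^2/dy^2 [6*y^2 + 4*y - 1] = 12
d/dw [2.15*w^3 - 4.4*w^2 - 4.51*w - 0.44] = 6.45*w^2 - 8.8*w - 4.51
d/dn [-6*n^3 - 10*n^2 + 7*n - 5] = -18*n^2 - 20*n + 7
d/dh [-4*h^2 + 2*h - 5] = 2 - 8*h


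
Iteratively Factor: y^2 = (y)*(y)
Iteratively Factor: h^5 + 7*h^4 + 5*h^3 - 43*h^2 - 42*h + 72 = (h + 3)*(h^4 + 4*h^3 - 7*h^2 - 22*h + 24) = (h - 1)*(h + 3)*(h^3 + 5*h^2 - 2*h - 24) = (h - 2)*(h - 1)*(h + 3)*(h^2 + 7*h + 12) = (h - 2)*(h - 1)*(h + 3)^2*(h + 4)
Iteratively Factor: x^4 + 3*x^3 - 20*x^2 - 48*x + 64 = (x - 4)*(x^3 + 7*x^2 + 8*x - 16) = (x - 4)*(x - 1)*(x^2 + 8*x + 16) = (x - 4)*(x - 1)*(x + 4)*(x + 4)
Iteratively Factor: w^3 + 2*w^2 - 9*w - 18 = (w - 3)*(w^2 + 5*w + 6) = (w - 3)*(w + 3)*(w + 2)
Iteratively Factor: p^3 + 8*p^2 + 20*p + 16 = (p + 4)*(p^2 + 4*p + 4) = (p + 2)*(p + 4)*(p + 2)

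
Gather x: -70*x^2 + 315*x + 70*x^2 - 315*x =0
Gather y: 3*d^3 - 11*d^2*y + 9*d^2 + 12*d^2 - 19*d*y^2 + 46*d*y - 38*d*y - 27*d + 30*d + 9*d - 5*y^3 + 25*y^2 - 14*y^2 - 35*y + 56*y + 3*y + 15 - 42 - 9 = 3*d^3 + 21*d^2 + 12*d - 5*y^3 + y^2*(11 - 19*d) + y*(-11*d^2 + 8*d + 24) - 36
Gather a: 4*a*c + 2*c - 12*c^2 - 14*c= 4*a*c - 12*c^2 - 12*c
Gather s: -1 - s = -s - 1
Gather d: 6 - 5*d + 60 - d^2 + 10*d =-d^2 + 5*d + 66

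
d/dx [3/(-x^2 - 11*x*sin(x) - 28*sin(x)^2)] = 3*(11*x*cos(x) + 2*x + 11*sin(x) + 28*sin(2*x))/((x + 4*sin(x))^2*(x + 7*sin(x))^2)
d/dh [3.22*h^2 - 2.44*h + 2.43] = 6.44*h - 2.44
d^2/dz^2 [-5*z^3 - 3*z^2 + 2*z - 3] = -30*z - 6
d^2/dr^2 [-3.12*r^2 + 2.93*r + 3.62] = -6.24000000000000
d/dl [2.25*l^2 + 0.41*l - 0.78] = 4.5*l + 0.41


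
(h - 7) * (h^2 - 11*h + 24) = h^3 - 18*h^2 + 101*h - 168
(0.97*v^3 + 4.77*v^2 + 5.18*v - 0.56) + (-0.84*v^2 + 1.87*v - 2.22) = 0.97*v^3 + 3.93*v^2 + 7.05*v - 2.78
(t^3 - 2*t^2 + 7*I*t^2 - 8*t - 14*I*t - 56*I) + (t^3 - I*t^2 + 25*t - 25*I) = 2*t^3 - 2*t^2 + 6*I*t^2 + 17*t - 14*I*t - 81*I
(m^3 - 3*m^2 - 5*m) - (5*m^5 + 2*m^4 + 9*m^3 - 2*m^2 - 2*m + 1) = -5*m^5 - 2*m^4 - 8*m^3 - m^2 - 3*m - 1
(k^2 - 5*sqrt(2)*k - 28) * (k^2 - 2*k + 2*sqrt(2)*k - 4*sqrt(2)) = k^4 - 3*sqrt(2)*k^3 - 2*k^3 - 48*k^2 + 6*sqrt(2)*k^2 - 56*sqrt(2)*k + 96*k + 112*sqrt(2)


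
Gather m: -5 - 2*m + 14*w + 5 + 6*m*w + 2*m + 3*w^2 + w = 6*m*w + 3*w^2 + 15*w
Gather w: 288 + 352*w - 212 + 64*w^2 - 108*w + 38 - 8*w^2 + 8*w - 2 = 56*w^2 + 252*w + 112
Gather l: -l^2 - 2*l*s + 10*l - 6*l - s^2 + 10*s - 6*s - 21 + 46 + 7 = -l^2 + l*(4 - 2*s) - s^2 + 4*s + 32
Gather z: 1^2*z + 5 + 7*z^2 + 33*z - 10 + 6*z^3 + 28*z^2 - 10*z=6*z^3 + 35*z^2 + 24*z - 5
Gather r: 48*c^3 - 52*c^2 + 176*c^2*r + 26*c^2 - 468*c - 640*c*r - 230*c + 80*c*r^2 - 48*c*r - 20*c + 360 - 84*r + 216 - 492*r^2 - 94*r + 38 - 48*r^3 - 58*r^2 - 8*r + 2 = 48*c^3 - 26*c^2 - 718*c - 48*r^3 + r^2*(80*c - 550) + r*(176*c^2 - 688*c - 186) + 616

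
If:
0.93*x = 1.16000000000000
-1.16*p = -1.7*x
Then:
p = 1.83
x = 1.25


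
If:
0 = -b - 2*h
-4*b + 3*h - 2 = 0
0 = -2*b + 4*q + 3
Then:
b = -4/11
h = 2/11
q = -41/44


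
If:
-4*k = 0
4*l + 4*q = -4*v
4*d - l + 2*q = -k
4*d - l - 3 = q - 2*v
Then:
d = 3/4 - 3*v/4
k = 0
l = 1 - 5*v/3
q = 2*v/3 - 1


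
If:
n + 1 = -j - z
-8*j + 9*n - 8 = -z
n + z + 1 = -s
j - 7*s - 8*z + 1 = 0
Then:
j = -18/11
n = -63/88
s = -18/11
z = 119/88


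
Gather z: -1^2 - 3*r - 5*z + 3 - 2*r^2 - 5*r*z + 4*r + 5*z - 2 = -2*r^2 - 5*r*z + r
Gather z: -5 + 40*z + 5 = 40*z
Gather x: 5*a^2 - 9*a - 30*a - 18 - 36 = 5*a^2 - 39*a - 54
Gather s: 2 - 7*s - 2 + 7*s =0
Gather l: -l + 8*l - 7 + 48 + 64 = 7*l + 105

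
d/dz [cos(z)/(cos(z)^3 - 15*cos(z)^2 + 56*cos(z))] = (2*cos(z) - 15)*sin(z)/(cos(z)^2 - 15*cos(z) + 56)^2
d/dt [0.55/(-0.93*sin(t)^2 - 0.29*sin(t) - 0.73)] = (1.023*sin(t) + 0.1595)*cos(t)/(0.93*sin(t)^2 + 0.29*sin(t) + 0.73)^2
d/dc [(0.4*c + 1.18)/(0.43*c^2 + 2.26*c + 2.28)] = (0.172*c^2 + 0.904*c - (0.4*c + 1.18)*(0.86*c + 2.26) + 0.912)/(0.43*c^2 + 2.26*c + 2.28)^2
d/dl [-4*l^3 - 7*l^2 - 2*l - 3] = -12*l^2 - 14*l - 2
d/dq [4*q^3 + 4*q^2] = 4*q*(3*q + 2)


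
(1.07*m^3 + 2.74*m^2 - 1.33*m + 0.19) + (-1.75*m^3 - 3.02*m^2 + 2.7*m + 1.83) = -0.68*m^3 - 0.28*m^2 + 1.37*m + 2.02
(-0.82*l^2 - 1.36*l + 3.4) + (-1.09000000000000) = -0.82*l^2 - 1.36*l + 2.31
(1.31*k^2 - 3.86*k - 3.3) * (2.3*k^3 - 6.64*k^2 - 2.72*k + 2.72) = 3.013*k^5 - 17.5764*k^4 + 14.4772*k^3 + 35.9744*k^2 - 1.5232*k - 8.976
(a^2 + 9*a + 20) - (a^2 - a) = 10*a + 20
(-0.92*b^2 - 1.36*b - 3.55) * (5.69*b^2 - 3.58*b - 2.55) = -5.2348*b^4 - 4.4448*b^3 - 12.9847*b^2 + 16.177*b + 9.0525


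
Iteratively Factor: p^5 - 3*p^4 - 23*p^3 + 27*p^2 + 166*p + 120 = (p - 4)*(p^4 + p^3 - 19*p^2 - 49*p - 30) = (p - 5)*(p - 4)*(p^3 + 6*p^2 + 11*p + 6) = (p - 5)*(p - 4)*(p + 3)*(p^2 + 3*p + 2) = (p - 5)*(p - 4)*(p + 1)*(p + 3)*(p + 2)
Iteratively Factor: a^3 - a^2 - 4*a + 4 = (a - 1)*(a^2 - 4) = (a - 2)*(a - 1)*(a + 2)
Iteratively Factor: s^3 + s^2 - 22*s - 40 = (s + 4)*(s^2 - 3*s - 10) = (s + 2)*(s + 4)*(s - 5)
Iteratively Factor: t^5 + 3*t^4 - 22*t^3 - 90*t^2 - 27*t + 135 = (t + 3)*(t^4 - 22*t^2 - 24*t + 45) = (t + 3)^2*(t^3 - 3*t^2 - 13*t + 15) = (t + 3)^3*(t^2 - 6*t + 5) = (t - 5)*(t + 3)^3*(t - 1)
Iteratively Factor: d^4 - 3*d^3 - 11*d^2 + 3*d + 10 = (d + 2)*(d^3 - 5*d^2 - d + 5) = (d - 5)*(d + 2)*(d^2 - 1) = (d - 5)*(d - 1)*(d + 2)*(d + 1)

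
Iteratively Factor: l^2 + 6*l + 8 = (l + 4)*(l + 2)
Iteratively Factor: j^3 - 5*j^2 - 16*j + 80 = (j - 5)*(j^2 - 16) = (j - 5)*(j - 4)*(j + 4)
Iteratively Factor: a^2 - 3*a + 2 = (a - 2)*(a - 1)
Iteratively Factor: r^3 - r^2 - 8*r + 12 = (r + 3)*(r^2 - 4*r + 4) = (r - 2)*(r + 3)*(r - 2)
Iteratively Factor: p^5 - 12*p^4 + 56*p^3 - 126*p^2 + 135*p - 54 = (p - 3)*(p^4 - 9*p^3 + 29*p^2 - 39*p + 18) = (p - 3)^2*(p^3 - 6*p^2 + 11*p - 6) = (p - 3)^2*(p - 1)*(p^2 - 5*p + 6) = (p - 3)^3*(p - 1)*(p - 2)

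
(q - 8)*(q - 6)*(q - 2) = q^3 - 16*q^2 + 76*q - 96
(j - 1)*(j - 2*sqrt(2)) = j^2 - 2*sqrt(2)*j - j + 2*sqrt(2)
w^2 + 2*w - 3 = (w - 1)*(w + 3)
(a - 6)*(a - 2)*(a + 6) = a^3 - 2*a^2 - 36*a + 72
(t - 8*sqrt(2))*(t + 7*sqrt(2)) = t^2 - sqrt(2)*t - 112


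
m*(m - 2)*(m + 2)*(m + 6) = m^4 + 6*m^3 - 4*m^2 - 24*m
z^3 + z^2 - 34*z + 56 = (z - 4)*(z - 2)*(z + 7)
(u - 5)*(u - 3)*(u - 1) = u^3 - 9*u^2 + 23*u - 15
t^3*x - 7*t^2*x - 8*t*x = t*(t - 8)*(t*x + x)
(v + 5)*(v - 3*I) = v^2 + 5*v - 3*I*v - 15*I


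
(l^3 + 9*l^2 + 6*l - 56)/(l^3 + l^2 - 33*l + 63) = (l^2 + 2*l - 8)/(l^2 - 6*l + 9)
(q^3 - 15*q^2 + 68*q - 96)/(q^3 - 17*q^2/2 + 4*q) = 2*(q^2 - 7*q + 12)/(q*(2*q - 1))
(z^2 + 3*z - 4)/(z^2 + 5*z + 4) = (z - 1)/(z + 1)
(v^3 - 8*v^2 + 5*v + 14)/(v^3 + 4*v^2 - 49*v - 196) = (v^2 - v - 2)/(v^2 + 11*v + 28)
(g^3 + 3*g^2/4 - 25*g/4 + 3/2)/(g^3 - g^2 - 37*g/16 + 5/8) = 4*(g + 3)/(4*g + 5)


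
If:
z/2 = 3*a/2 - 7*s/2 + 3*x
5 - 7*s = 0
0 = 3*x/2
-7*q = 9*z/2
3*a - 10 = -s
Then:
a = 65/21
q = -135/49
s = 5/7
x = 0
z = 30/7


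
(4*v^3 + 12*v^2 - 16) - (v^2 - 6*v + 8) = 4*v^3 + 11*v^2 + 6*v - 24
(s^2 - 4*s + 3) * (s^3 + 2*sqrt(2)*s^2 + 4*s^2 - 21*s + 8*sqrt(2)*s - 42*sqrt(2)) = s^5 + 2*sqrt(2)*s^4 - 34*s^3 - 68*sqrt(2)*s^2 + 96*s^2 - 63*s + 192*sqrt(2)*s - 126*sqrt(2)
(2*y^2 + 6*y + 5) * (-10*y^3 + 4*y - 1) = -20*y^5 - 60*y^4 - 42*y^3 + 22*y^2 + 14*y - 5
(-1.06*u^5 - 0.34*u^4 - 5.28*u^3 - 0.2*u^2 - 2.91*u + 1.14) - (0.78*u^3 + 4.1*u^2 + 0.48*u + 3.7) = -1.06*u^5 - 0.34*u^4 - 6.06*u^3 - 4.3*u^2 - 3.39*u - 2.56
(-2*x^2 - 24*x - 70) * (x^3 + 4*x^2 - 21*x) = -2*x^5 - 32*x^4 - 124*x^3 + 224*x^2 + 1470*x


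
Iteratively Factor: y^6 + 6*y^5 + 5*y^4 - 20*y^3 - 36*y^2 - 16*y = (y + 4)*(y^5 + 2*y^4 - 3*y^3 - 8*y^2 - 4*y) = (y - 2)*(y + 4)*(y^4 + 4*y^3 + 5*y^2 + 2*y) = (y - 2)*(y + 1)*(y + 4)*(y^3 + 3*y^2 + 2*y) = (y - 2)*(y + 1)*(y + 2)*(y + 4)*(y^2 + y) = (y - 2)*(y + 1)^2*(y + 2)*(y + 4)*(y)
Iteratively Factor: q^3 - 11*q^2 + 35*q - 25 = (q - 5)*(q^2 - 6*q + 5) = (q - 5)^2*(q - 1)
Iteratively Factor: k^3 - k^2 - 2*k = (k - 2)*(k^2 + k) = k*(k - 2)*(k + 1)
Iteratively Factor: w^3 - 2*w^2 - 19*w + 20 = (w - 1)*(w^2 - w - 20) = (w - 5)*(w - 1)*(w + 4)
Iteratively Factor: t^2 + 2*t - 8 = (t + 4)*(t - 2)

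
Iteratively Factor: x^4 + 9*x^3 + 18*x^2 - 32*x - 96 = (x - 2)*(x^3 + 11*x^2 + 40*x + 48) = (x - 2)*(x + 3)*(x^2 + 8*x + 16) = (x - 2)*(x + 3)*(x + 4)*(x + 4)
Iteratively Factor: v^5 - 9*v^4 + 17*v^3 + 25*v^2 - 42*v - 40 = (v - 5)*(v^4 - 4*v^3 - 3*v^2 + 10*v + 8) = (v - 5)*(v + 1)*(v^3 - 5*v^2 + 2*v + 8) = (v - 5)*(v + 1)^2*(v^2 - 6*v + 8) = (v - 5)*(v - 2)*(v + 1)^2*(v - 4)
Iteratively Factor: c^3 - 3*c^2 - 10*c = (c + 2)*(c^2 - 5*c) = c*(c + 2)*(c - 5)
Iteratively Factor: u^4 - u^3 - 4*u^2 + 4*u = (u - 2)*(u^3 + u^2 - 2*u) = (u - 2)*(u + 2)*(u^2 - u) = u*(u - 2)*(u + 2)*(u - 1)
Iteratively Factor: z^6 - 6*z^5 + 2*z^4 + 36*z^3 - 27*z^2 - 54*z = (z - 3)*(z^5 - 3*z^4 - 7*z^3 + 15*z^2 + 18*z) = (z - 3)^2*(z^4 - 7*z^2 - 6*z) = (z - 3)^2*(z + 1)*(z^3 - z^2 - 6*z) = z*(z - 3)^2*(z + 1)*(z^2 - z - 6) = z*(z - 3)^2*(z + 1)*(z + 2)*(z - 3)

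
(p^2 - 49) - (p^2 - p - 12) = p - 37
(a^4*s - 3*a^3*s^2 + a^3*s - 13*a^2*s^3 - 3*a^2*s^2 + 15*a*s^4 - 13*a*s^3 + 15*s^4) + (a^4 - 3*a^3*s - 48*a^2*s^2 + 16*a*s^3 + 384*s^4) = a^4*s + a^4 - 3*a^3*s^2 - 2*a^3*s - 13*a^2*s^3 - 51*a^2*s^2 + 15*a*s^4 + 3*a*s^3 + 399*s^4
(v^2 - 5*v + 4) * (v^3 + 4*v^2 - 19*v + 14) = v^5 - v^4 - 35*v^3 + 125*v^2 - 146*v + 56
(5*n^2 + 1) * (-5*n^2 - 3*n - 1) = -25*n^4 - 15*n^3 - 10*n^2 - 3*n - 1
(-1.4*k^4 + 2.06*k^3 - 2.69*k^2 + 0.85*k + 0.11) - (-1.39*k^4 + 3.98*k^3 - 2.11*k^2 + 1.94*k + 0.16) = -0.01*k^4 - 1.92*k^3 - 0.58*k^2 - 1.09*k - 0.05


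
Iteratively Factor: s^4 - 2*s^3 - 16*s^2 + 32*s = (s)*(s^3 - 2*s^2 - 16*s + 32) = s*(s - 4)*(s^2 + 2*s - 8) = s*(s - 4)*(s - 2)*(s + 4)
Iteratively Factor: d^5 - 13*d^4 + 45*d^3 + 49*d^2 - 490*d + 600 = (d - 4)*(d^4 - 9*d^3 + 9*d^2 + 85*d - 150) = (d - 5)*(d - 4)*(d^3 - 4*d^2 - 11*d + 30) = (d - 5)^2*(d - 4)*(d^2 + d - 6) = (d - 5)^2*(d - 4)*(d - 2)*(d + 3)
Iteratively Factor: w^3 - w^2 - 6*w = (w + 2)*(w^2 - 3*w) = (w - 3)*(w + 2)*(w)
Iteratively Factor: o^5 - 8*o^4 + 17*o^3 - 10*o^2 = (o - 5)*(o^4 - 3*o^3 + 2*o^2) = (o - 5)*(o - 2)*(o^3 - o^2) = o*(o - 5)*(o - 2)*(o^2 - o) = o^2*(o - 5)*(o - 2)*(o - 1)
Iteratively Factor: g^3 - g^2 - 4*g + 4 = (g + 2)*(g^2 - 3*g + 2) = (g - 1)*(g + 2)*(g - 2)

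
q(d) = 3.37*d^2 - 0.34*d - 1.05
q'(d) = 6.74*d - 0.34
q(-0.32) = -0.60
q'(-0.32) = -2.50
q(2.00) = 11.75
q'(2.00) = 13.14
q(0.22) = -0.96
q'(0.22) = 1.14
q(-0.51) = -0.00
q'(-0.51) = -3.78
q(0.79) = 0.78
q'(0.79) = 4.98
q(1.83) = 9.61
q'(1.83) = 11.99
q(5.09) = 84.53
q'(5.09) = 33.97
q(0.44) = -0.55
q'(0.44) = 2.63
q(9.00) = 268.86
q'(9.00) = 60.32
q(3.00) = 28.26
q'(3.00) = 19.88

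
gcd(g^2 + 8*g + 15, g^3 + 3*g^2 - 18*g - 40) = g + 5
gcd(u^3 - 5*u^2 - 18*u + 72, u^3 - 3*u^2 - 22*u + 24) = u^2 - 2*u - 24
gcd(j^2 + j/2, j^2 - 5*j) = j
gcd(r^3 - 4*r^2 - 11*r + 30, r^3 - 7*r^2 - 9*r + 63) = r + 3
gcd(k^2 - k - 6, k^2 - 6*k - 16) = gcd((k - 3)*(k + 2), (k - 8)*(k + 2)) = k + 2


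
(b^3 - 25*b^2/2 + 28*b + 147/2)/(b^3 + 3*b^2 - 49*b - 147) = (2*b^2 - 11*b - 21)/(2*(b^2 + 10*b + 21))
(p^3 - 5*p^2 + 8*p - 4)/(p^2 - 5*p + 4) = (p^2 - 4*p + 4)/(p - 4)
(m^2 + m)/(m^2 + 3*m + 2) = m/(m + 2)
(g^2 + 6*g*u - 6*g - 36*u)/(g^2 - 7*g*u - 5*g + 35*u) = (g^2 + 6*g*u - 6*g - 36*u)/(g^2 - 7*g*u - 5*g + 35*u)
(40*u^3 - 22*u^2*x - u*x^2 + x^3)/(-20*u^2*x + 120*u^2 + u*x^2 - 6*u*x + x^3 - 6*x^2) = (-2*u + x)/(x - 6)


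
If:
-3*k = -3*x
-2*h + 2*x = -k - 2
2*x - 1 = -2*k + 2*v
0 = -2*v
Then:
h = 11/8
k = 1/4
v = 0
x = 1/4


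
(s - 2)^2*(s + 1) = s^3 - 3*s^2 + 4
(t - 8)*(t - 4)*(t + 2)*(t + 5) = t^4 - 5*t^3 - 42*t^2 + 104*t + 320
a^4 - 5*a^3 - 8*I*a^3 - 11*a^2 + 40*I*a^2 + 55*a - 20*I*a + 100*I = (a - 5)*(a - 5*I)*(a - 4*I)*(a + I)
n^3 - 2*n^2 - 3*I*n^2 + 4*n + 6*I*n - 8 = (n - 2)*(n - 4*I)*(n + I)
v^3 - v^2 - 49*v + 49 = (v - 7)*(v - 1)*(v + 7)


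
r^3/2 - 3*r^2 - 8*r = r*(r/2 + 1)*(r - 8)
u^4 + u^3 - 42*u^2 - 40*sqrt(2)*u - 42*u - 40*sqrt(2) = (u + 1)*(u - 5*sqrt(2))*(u + sqrt(2))*(u + 4*sqrt(2))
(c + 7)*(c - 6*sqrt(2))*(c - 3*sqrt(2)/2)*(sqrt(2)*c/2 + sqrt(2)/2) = sqrt(2)*c^4/2 - 15*c^3/2 + 4*sqrt(2)*c^3 - 60*c^2 + 25*sqrt(2)*c^2/2 - 105*c/2 + 72*sqrt(2)*c + 63*sqrt(2)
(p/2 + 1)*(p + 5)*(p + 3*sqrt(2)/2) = p^3/2 + 3*sqrt(2)*p^2/4 + 7*p^2/2 + 5*p + 21*sqrt(2)*p/4 + 15*sqrt(2)/2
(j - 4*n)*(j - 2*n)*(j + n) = j^3 - 5*j^2*n + 2*j*n^2 + 8*n^3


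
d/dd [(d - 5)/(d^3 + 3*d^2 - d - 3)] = (d^3 + 3*d^2 - d - (d - 5)*(3*d^2 + 6*d - 1) - 3)/(d^3 + 3*d^2 - d - 3)^2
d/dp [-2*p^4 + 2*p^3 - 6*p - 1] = -8*p^3 + 6*p^2 - 6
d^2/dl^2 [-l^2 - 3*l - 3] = -2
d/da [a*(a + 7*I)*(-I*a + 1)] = -3*I*a^2 + 16*a + 7*I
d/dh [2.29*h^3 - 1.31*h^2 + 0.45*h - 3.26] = 6.87*h^2 - 2.62*h + 0.45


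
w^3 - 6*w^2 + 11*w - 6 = (w - 3)*(w - 2)*(w - 1)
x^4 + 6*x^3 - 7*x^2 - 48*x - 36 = (x - 3)*(x + 1)*(x + 2)*(x + 6)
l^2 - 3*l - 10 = (l - 5)*(l + 2)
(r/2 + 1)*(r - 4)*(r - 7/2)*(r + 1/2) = r^4/2 - 5*r^3/2 - 15*r^2/8 + 55*r/4 + 7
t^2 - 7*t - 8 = (t - 8)*(t + 1)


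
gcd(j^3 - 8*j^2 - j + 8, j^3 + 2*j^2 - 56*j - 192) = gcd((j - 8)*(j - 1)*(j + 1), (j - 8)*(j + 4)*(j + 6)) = j - 8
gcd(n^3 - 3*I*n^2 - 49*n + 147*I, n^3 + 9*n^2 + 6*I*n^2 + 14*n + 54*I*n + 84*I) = n + 7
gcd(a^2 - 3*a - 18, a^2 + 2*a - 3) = a + 3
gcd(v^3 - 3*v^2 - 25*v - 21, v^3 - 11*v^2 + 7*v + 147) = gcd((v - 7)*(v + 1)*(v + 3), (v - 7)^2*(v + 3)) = v^2 - 4*v - 21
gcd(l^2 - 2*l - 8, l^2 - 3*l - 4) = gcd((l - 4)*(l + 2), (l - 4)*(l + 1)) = l - 4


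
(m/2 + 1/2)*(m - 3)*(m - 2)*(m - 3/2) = m^4/2 - 11*m^3/4 + 7*m^2/2 + 9*m/4 - 9/2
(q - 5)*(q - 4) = q^2 - 9*q + 20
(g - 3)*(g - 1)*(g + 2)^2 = g^4 - 9*g^2 - 4*g + 12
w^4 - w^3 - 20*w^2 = w^2*(w - 5)*(w + 4)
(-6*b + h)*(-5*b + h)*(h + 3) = 30*b^2*h + 90*b^2 - 11*b*h^2 - 33*b*h + h^3 + 3*h^2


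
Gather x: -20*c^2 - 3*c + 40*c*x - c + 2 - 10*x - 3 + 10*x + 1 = -20*c^2 + 40*c*x - 4*c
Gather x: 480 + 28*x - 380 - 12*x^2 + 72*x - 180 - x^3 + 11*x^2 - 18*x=-x^3 - x^2 + 82*x - 80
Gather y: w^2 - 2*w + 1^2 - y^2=w^2 - 2*w - y^2 + 1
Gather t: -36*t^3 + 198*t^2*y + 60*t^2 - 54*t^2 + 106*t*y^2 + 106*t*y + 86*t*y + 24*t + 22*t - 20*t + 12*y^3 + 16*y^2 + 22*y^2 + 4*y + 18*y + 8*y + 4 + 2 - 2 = -36*t^3 + t^2*(198*y + 6) + t*(106*y^2 + 192*y + 26) + 12*y^3 + 38*y^2 + 30*y + 4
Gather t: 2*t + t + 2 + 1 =3*t + 3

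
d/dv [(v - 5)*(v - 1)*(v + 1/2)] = 3*v^2 - 11*v + 2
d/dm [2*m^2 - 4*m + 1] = 4*m - 4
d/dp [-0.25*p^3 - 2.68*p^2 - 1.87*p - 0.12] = -0.75*p^2 - 5.36*p - 1.87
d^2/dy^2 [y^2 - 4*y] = 2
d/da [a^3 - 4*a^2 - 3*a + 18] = 3*a^2 - 8*a - 3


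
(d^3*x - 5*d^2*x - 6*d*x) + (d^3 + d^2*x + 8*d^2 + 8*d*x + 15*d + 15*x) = d^3*x + d^3 - 4*d^2*x + 8*d^2 + 2*d*x + 15*d + 15*x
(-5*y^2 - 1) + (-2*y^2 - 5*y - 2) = -7*y^2 - 5*y - 3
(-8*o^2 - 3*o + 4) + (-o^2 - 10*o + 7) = -9*o^2 - 13*o + 11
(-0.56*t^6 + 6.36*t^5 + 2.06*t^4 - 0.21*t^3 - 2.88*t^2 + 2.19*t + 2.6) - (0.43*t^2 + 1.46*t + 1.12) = -0.56*t^6 + 6.36*t^5 + 2.06*t^4 - 0.21*t^3 - 3.31*t^2 + 0.73*t + 1.48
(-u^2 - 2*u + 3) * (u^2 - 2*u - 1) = -u^4 + 8*u^2 - 4*u - 3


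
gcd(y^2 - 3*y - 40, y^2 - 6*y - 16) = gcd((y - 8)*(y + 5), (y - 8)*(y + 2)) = y - 8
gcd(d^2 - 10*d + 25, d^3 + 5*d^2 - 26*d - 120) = d - 5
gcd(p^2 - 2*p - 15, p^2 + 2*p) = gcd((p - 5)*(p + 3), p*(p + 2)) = 1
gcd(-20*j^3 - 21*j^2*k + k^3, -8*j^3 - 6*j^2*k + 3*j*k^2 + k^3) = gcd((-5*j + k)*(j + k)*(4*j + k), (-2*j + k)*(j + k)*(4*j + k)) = 4*j^2 + 5*j*k + k^2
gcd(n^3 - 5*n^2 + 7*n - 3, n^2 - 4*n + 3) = n^2 - 4*n + 3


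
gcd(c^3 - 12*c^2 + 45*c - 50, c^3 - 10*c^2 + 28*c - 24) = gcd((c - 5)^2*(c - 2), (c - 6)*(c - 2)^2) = c - 2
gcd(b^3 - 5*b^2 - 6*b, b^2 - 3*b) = b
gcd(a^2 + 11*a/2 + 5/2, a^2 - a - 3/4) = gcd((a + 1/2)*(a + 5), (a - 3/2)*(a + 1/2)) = a + 1/2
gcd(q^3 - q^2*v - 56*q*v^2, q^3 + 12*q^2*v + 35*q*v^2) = q^2 + 7*q*v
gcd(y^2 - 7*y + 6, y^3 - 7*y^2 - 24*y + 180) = y - 6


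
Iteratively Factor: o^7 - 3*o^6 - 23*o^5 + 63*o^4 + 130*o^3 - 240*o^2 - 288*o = (o)*(o^6 - 3*o^5 - 23*o^4 + 63*o^3 + 130*o^2 - 240*o - 288) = o*(o + 4)*(o^5 - 7*o^4 + 5*o^3 + 43*o^2 - 42*o - 72) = o*(o + 1)*(o + 4)*(o^4 - 8*o^3 + 13*o^2 + 30*o - 72) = o*(o - 3)*(o + 1)*(o + 4)*(o^3 - 5*o^2 - 2*o + 24) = o*(o - 3)*(o + 1)*(o + 2)*(o + 4)*(o^2 - 7*o + 12) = o*(o - 4)*(o - 3)*(o + 1)*(o + 2)*(o + 4)*(o - 3)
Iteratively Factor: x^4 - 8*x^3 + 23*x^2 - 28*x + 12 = (x - 1)*(x^3 - 7*x^2 + 16*x - 12) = (x - 2)*(x - 1)*(x^2 - 5*x + 6) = (x - 2)^2*(x - 1)*(x - 3)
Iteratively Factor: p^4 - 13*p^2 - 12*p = (p - 4)*(p^3 + 4*p^2 + 3*p) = (p - 4)*(p + 1)*(p^2 + 3*p) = p*(p - 4)*(p + 1)*(p + 3)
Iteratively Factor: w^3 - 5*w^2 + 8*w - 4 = (w - 2)*(w^2 - 3*w + 2) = (w - 2)*(w - 1)*(w - 2)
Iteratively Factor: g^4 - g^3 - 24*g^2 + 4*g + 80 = (g + 4)*(g^3 - 5*g^2 - 4*g + 20) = (g - 2)*(g + 4)*(g^2 - 3*g - 10) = (g - 2)*(g + 2)*(g + 4)*(g - 5)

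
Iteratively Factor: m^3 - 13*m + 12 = (m - 1)*(m^2 + m - 12) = (m - 3)*(m - 1)*(m + 4)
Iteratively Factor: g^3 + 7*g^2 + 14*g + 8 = (g + 4)*(g^2 + 3*g + 2) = (g + 1)*(g + 4)*(g + 2)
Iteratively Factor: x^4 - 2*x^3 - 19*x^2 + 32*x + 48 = (x + 1)*(x^3 - 3*x^2 - 16*x + 48) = (x - 3)*(x + 1)*(x^2 - 16) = (x - 4)*(x - 3)*(x + 1)*(x + 4)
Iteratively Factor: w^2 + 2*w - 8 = (w + 4)*(w - 2)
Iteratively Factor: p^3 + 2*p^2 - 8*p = (p)*(p^2 + 2*p - 8) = p*(p - 2)*(p + 4)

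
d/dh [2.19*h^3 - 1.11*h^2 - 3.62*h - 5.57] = 6.57*h^2 - 2.22*h - 3.62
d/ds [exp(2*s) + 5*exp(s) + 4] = (2*exp(s) + 5)*exp(s)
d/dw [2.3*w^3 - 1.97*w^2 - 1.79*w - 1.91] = 6.9*w^2 - 3.94*w - 1.79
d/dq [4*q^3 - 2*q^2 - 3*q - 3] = 12*q^2 - 4*q - 3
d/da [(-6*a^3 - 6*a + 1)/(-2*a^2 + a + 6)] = (12*a^4 - 12*a^3 - 120*a^2 + 4*a - 37)/(4*a^4 - 4*a^3 - 23*a^2 + 12*a + 36)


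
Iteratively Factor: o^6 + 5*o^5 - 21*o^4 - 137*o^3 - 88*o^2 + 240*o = (o - 5)*(o^5 + 10*o^4 + 29*o^3 + 8*o^2 - 48*o) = (o - 5)*(o + 4)*(o^4 + 6*o^3 + 5*o^2 - 12*o) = (o - 5)*(o + 4)^2*(o^3 + 2*o^2 - 3*o) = (o - 5)*(o + 3)*(o + 4)^2*(o^2 - o) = (o - 5)*(o - 1)*(o + 3)*(o + 4)^2*(o)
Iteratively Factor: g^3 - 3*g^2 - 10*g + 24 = (g - 4)*(g^2 + g - 6) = (g - 4)*(g - 2)*(g + 3)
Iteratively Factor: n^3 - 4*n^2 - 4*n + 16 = (n - 2)*(n^2 - 2*n - 8) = (n - 4)*(n - 2)*(n + 2)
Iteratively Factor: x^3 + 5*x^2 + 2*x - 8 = (x - 1)*(x^2 + 6*x + 8) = (x - 1)*(x + 4)*(x + 2)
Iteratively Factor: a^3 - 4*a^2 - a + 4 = (a - 4)*(a^2 - 1) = (a - 4)*(a - 1)*(a + 1)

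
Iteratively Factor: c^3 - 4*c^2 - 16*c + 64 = (c + 4)*(c^2 - 8*c + 16) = (c - 4)*(c + 4)*(c - 4)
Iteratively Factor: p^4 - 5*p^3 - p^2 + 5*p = (p + 1)*(p^3 - 6*p^2 + 5*p) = (p - 5)*(p + 1)*(p^2 - p) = p*(p - 5)*(p + 1)*(p - 1)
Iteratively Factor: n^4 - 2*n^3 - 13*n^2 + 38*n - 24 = (n - 3)*(n^3 + n^2 - 10*n + 8) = (n - 3)*(n - 1)*(n^2 + 2*n - 8) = (n - 3)*(n - 1)*(n + 4)*(n - 2)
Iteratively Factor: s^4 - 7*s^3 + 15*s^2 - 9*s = (s - 1)*(s^3 - 6*s^2 + 9*s) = s*(s - 1)*(s^2 - 6*s + 9) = s*(s - 3)*(s - 1)*(s - 3)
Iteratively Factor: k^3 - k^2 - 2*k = (k + 1)*(k^2 - 2*k) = k*(k + 1)*(k - 2)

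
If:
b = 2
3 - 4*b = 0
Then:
No Solution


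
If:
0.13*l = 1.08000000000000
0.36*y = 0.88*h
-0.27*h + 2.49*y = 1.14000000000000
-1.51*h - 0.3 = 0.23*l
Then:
No Solution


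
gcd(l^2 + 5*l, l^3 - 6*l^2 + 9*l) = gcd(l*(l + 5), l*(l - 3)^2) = l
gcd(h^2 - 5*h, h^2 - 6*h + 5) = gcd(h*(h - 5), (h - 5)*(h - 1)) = h - 5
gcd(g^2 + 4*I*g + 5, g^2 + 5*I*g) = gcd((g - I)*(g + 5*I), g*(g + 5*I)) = g + 5*I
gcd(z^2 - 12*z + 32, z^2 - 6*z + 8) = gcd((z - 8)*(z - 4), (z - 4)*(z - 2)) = z - 4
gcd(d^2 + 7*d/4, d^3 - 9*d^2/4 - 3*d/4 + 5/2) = 1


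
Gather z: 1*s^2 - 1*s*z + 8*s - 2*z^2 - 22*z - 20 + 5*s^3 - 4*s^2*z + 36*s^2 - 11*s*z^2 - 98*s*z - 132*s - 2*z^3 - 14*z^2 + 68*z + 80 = 5*s^3 + 37*s^2 - 124*s - 2*z^3 + z^2*(-11*s - 16) + z*(-4*s^2 - 99*s + 46) + 60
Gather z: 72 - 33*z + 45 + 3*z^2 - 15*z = 3*z^2 - 48*z + 117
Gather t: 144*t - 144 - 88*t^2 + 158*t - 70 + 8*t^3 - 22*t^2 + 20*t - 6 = 8*t^3 - 110*t^2 + 322*t - 220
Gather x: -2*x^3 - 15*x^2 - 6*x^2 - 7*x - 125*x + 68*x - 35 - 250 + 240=-2*x^3 - 21*x^2 - 64*x - 45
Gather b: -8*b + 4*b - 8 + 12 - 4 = -4*b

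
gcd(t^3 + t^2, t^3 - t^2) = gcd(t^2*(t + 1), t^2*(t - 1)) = t^2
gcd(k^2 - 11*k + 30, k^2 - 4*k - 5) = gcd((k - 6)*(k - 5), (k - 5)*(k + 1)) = k - 5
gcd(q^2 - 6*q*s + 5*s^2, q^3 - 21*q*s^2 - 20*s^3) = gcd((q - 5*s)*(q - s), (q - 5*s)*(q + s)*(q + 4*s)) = q - 5*s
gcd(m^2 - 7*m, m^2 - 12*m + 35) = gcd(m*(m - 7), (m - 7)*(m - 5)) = m - 7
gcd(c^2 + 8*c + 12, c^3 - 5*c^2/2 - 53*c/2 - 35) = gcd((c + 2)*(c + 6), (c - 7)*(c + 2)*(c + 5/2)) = c + 2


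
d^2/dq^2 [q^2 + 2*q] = 2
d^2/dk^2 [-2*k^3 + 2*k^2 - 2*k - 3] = 4 - 12*k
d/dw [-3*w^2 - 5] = -6*w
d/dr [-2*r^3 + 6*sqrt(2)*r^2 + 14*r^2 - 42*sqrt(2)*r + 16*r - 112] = -6*r^2 + 12*sqrt(2)*r + 28*r - 42*sqrt(2) + 16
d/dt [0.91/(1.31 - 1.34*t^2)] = 2.4388*t/(1.34*t^2 - 1.31)^2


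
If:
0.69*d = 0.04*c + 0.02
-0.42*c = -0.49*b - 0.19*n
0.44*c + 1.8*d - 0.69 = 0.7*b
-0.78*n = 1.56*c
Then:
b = -1.74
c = -1.07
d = -0.03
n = 2.13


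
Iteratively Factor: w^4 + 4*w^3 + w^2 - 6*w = (w)*(w^3 + 4*w^2 + w - 6) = w*(w + 3)*(w^2 + w - 2) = w*(w - 1)*(w + 3)*(w + 2)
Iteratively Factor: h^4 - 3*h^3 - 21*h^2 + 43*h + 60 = (h + 1)*(h^3 - 4*h^2 - 17*h + 60) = (h + 1)*(h + 4)*(h^2 - 8*h + 15) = (h - 5)*(h + 1)*(h + 4)*(h - 3)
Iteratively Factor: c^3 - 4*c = (c - 2)*(c^2 + 2*c) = (c - 2)*(c + 2)*(c)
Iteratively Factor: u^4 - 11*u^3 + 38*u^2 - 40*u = (u)*(u^3 - 11*u^2 + 38*u - 40) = u*(u - 5)*(u^2 - 6*u + 8) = u*(u - 5)*(u - 4)*(u - 2)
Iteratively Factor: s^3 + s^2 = (s)*(s^2 + s) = s*(s + 1)*(s)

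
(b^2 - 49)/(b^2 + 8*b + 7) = (b - 7)/(b + 1)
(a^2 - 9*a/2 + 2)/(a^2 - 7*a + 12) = (a - 1/2)/(a - 3)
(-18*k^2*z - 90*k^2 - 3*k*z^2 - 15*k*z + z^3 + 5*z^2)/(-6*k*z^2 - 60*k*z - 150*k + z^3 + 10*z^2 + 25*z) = (3*k + z)/(z + 5)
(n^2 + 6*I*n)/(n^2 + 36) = n/(n - 6*I)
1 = 1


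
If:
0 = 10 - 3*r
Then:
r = 10/3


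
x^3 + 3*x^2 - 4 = (x - 1)*(x + 2)^2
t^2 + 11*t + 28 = (t + 4)*(t + 7)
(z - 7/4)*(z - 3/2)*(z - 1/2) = z^3 - 15*z^2/4 + 17*z/4 - 21/16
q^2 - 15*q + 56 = (q - 8)*(q - 7)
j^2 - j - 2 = (j - 2)*(j + 1)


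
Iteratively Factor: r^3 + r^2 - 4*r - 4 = (r - 2)*(r^2 + 3*r + 2) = (r - 2)*(r + 1)*(r + 2)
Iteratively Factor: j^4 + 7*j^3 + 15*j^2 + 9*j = (j)*(j^3 + 7*j^2 + 15*j + 9) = j*(j + 3)*(j^2 + 4*j + 3) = j*(j + 3)^2*(j + 1)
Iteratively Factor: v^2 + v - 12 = (v + 4)*(v - 3)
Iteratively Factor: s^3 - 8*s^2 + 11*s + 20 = (s + 1)*(s^2 - 9*s + 20) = (s - 4)*(s + 1)*(s - 5)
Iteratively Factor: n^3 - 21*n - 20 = (n + 4)*(n^2 - 4*n - 5) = (n - 5)*(n + 4)*(n + 1)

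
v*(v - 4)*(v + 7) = v^3 + 3*v^2 - 28*v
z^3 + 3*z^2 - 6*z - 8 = (z - 2)*(z + 1)*(z + 4)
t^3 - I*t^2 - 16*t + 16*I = (t - 4)*(t + 4)*(t - I)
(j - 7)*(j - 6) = j^2 - 13*j + 42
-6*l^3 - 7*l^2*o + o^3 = (-3*l + o)*(l + o)*(2*l + o)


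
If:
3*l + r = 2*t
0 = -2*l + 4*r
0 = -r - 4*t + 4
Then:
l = 8/15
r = 4/15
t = 14/15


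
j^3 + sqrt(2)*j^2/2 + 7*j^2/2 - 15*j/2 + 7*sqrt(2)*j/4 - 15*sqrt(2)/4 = (j - 3/2)*(j + 5)*(j + sqrt(2)/2)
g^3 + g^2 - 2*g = g*(g - 1)*(g + 2)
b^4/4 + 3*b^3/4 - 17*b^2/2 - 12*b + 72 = (b/4 + 1)*(b - 4)*(b - 3)*(b + 6)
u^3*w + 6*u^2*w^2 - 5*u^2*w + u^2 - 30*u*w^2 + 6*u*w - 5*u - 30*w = (u - 5)*(u + 6*w)*(u*w + 1)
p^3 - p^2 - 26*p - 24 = (p - 6)*(p + 1)*(p + 4)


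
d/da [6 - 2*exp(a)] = -2*exp(a)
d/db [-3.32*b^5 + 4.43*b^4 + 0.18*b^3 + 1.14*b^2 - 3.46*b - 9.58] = -16.6*b^4 + 17.72*b^3 + 0.54*b^2 + 2.28*b - 3.46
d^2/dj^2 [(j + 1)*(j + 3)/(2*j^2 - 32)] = (4*j^3 + 57*j^2 + 192*j + 304)/(j^6 - 48*j^4 + 768*j^2 - 4096)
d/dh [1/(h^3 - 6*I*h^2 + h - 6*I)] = (-3*h^2 + 12*I*h - 1)/(h^3 - 6*I*h^2 + h - 6*I)^2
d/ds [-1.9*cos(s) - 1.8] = 1.9*sin(s)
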